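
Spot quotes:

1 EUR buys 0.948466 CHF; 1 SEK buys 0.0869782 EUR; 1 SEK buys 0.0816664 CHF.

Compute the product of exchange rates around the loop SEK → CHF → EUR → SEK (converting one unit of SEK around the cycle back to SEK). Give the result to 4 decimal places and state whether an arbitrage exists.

Around SEK → CHF → EUR → SEK: 1 × 0.0816664 ÷ 0.948466 ÷ 0.0869782 = 0.989945
Product < 1; profitable direction is SEK → EUR → CHF → SEK.

0.9899 (arbitrage exists)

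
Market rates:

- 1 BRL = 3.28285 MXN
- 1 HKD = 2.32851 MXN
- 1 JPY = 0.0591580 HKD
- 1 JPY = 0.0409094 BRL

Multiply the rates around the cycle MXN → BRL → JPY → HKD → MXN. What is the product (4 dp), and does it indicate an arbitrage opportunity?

1.0257 (arbitrage exists)

Around MXN → BRL → JPY → HKD → MXN: 1 ÷ 3.28285 ÷ 0.0409094 × 0.0591580 × 2.32851 = 1.025693
Product > 1; profitable direction is MXN → BRL → JPY → HKD → MXN.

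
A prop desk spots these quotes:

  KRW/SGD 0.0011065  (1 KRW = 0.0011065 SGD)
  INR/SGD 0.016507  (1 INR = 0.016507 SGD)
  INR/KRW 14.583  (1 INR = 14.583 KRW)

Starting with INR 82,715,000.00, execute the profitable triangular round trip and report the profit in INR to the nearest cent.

Profit: INR 1,901,319.52

Profitable loop is INR → SGD → KRW → INR:
INR 82,715,000.00 × 0.016507 = SGD 1,365,376.51
SGD 1,365,376.51 ÷ 0.0011065 = KRW 1,233,959,788
KRW 1,233,959,788 ÷ 14.583 = INR 84,616,319.52
Profit = INR 84,616,319.52 − INR 82,715,000.00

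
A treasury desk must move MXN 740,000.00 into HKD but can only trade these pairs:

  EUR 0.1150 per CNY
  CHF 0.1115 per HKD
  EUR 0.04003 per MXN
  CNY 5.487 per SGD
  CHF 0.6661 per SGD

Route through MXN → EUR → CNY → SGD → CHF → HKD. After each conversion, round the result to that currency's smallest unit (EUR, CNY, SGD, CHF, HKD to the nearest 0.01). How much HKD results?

HKD 280,445.92

MXN 740,000.00 × 0.04003 = EUR 29,622.20
EUR 29,622.20 ÷ 0.1150 = CNY 257,584.35
CNY 257,584.35 ÷ 5.487 = SGD 46,944.48
SGD 46,944.48 × 0.6661 = CHF 31,269.72
CHF 31,269.72 ÷ 0.1115 = HKD 280,445.92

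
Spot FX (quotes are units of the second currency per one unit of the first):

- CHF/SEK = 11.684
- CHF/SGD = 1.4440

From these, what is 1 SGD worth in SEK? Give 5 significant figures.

1 SGD ÷ 1.4440 = 0.692521 CHF
0.692521 CHF × 11.684 = 8.09141 SEK

SGD/SEK = 8.0914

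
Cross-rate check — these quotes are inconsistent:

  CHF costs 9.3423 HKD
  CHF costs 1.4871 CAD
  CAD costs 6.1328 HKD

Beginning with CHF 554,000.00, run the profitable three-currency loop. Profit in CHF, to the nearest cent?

Profit: CHF 13,498.34

Profitable loop is CHF → HKD → CAD → CHF:
CHF 554,000.00 × 9.3423 = HKD 5,175,634.20
HKD 5,175,634.20 ÷ 6.1328 = CAD 843,926.79
CAD 843,926.79 ÷ 1.4871 = CHF 567,498.34
Profit = CHF 567,498.34 − CHF 554,000.00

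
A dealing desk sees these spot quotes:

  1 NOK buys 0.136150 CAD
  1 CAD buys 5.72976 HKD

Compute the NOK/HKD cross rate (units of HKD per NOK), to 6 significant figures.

1 NOK × 0.136150 = 0.13615 CAD
0.13615 CAD × 5.72976 = 0.780107 HKD

NOK/HKD = 0.780107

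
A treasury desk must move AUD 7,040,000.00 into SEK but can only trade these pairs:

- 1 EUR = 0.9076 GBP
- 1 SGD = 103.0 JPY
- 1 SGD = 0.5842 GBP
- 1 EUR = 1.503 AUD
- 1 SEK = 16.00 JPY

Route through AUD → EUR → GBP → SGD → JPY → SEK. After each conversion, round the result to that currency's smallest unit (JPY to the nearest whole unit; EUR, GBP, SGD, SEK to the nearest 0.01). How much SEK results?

SEK 46,845,066.00

AUD 7,040,000.00 ÷ 1.503 = EUR 4,683,965.40
EUR 4,683,965.40 × 0.9076 = GBP 4,251,167.00
GBP 4,251,167.00 ÷ 0.5842 = SGD 7,276,903.46
SGD 7,276,903.46 × 103.0 = JPY 749,521,056
JPY 749,521,056 ÷ 16.00 = SEK 46,845,066.00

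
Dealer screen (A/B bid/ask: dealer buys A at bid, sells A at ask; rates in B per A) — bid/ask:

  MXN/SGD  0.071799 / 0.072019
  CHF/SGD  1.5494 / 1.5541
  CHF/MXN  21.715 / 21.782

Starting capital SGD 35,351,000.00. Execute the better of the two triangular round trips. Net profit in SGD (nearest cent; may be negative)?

Best loop SGD → CHF → MXN → SGD:
SGD 35,351,000.00 ÷ 1.5541 (buy CHF at ask) = CHF 22,746,927.48
CHF 22,746,927.48 × 21.715 (sell CHF at bid) = MXN 493,949,530.27
MXN 493,949,530.27 × 0.071799 (sell MXN at bid) = SGD 35,465,082.32

Net profit: SGD 114,082.32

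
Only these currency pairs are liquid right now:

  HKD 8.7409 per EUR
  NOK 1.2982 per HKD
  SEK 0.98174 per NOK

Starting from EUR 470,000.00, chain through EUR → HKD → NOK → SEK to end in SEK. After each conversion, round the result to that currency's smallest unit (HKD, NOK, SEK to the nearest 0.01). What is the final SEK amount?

EUR 470,000.00 × 8.7409 = HKD 4,108,223.00
HKD 4,108,223.00 × 1.2982 = NOK 5,333,295.10
NOK 5,333,295.10 × 0.98174 = SEK 5,235,909.13

SEK 5,235,909.13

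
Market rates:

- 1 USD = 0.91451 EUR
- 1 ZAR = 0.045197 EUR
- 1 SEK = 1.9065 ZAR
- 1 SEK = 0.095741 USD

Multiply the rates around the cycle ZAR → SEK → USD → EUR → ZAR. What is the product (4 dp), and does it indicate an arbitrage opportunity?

1.0161 (arbitrage exists)

Around ZAR → SEK → USD → EUR → ZAR: 1 ÷ 1.9065 × 0.095741 × 0.91451 ÷ 0.045197 = 1.016108
Product > 1; profitable direction is ZAR → SEK → USD → EUR → ZAR.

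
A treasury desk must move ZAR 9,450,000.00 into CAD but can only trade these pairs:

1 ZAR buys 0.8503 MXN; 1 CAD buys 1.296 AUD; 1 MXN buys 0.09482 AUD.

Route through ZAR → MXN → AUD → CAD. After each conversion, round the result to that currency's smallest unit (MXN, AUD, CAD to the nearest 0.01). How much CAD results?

ZAR 9,450,000.00 × 0.8503 = MXN 8,035,335.00
MXN 8,035,335.00 × 0.09482 = AUD 761,910.46
AUD 761,910.46 ÷ 1.296 = CAD 587,893.87

CAD 587,893.87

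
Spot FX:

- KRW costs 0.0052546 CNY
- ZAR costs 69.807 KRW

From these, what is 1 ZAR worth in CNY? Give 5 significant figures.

ZAR/CNY = 0.36681

1 ZAR × 69.807 = 69.807 KRW
69.807 KRW × 0.0052546 = 0.366808 CNY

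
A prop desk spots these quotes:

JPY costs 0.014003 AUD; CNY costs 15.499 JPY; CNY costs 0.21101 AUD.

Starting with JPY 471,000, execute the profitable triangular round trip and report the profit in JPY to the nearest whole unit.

Profitable loop is JPY → AUD → CNY → JPY:
JPY 471,000 × 0.014003 = AUD 6,595.41
AUD 6,595.41 ÷ 0.21101 = CNY 31,256.40
CNY 31,256.40 × 15.499 = JPY 484,443
Profit = JPY 484,443 − JPY 471,000

Profit: JPY 13,443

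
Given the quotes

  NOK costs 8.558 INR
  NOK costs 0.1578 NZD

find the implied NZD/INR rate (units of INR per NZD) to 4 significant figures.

NZD/INR = 54.23

1 NZD ÷ 0.1578 = 6.33714 NOK
6.33714 NOK × 8.558 = 54.2332 INR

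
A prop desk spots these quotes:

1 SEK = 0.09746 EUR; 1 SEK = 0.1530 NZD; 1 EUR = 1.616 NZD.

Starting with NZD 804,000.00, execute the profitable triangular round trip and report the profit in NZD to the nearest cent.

Profitable loop is NZD → SEK → EUR → NZD:
NZD 804,000.00 ÷ 0.1530 = SEK 5,254,901.96
SEK 5,254,901.96 × 0.09746 = EUR 512,142.75
EUR 512,142.75 × 1.616 = NZD 827,622.68
Profit = NZD 827,622.68 − NZD 804,000.00

Profit: NZD 23,622.68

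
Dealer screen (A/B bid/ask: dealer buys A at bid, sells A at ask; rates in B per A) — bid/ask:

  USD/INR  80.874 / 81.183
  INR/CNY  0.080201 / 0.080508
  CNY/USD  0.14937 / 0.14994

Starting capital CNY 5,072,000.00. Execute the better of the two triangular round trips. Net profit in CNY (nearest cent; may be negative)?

Net profit: CNY 103,563.06

Best loop CNY → INR → USD → CNY:
CNY 5,072,000.00 ÷ 0.080508 (buy INR at ask) = INR 62,999,950.32
INR 62,999,950.32 ÷ 81.183 (buy USD at ask) = USD 776,023.93
USD 776,023.93 ÷ 0.14994 (buy CNY at ask) = CNY 5,175,563.06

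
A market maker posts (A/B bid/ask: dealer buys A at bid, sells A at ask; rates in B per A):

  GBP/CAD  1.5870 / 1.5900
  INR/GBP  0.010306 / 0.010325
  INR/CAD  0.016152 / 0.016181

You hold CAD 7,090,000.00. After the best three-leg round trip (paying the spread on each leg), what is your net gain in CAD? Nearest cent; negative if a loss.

Best loop CAD → INR → GBP → CAD:
CAD 7,090,000.00 ÷ 0.016181 (buy INR at ask) = INR 438,168,221.99
INR 438,168,221.99 × 0.010306 (sell INR at bid) = GBP 4,515,761.70
GBP 4,515,761.70 × 1.5870 (sell GBP at bid) = CAD 7,166,513.81

Net profit: CAD 76,513.81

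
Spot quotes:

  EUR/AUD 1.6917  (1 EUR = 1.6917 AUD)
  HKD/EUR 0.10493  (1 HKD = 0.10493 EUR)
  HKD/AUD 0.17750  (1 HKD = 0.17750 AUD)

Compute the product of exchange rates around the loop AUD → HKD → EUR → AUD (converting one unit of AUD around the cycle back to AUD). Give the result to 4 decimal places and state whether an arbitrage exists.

Around AUD → HKD → EUR → AUD: 1 ÷ 0.17750 × 0.10493 × 1.6917 = 1.000057
Product ≈ 1 (deviation 0.006%, within rounding noise).

1.0001 (no arbitrage)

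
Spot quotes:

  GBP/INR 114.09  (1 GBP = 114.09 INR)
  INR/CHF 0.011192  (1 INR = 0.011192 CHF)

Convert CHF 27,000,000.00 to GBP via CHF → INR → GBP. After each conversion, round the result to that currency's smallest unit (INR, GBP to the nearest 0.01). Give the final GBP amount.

CHF 27,000,000.00 ÷ 0.011192 = INR 2,412,437,455.33
INR 2,412,437,455.33 ÷ 114.09 = GBP 21,145,038.61

GBP 21,145,038.61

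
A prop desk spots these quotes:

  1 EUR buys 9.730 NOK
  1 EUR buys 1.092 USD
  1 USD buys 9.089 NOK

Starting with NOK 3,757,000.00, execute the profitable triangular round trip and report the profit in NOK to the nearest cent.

Profit: NOK 75,367.04

Profitable loop is NOK → EUR → USD → NOK:
NOK 3,757,000.00 ÷ 9.730 = EUR 386,125.39
EUR 386,125.39 × 1.092 = USD 421,648.92
USD 421,648.92 × 9.089 = NOK 3,832,367.04
Profit = NOK 3,832,367.04 − NOK 3,757,000.00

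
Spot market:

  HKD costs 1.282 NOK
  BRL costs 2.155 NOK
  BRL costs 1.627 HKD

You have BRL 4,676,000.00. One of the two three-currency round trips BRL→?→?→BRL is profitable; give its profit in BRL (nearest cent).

Profitable loop is BRL → NOK → HKD → BRL:
BRL 4,676,000.00 × 2.155 = NOK 10,076,780.00
NOK 10,076,780.00 ÷ 1.282 = HKD 7,860,202.81
HKD 7,860,202.81 ÷ 1.627 = BRL 4,831,101.91
Profit = BRL 4,831,101.91 − BRL 4,676,000.00

Profit: BRL 155,101.91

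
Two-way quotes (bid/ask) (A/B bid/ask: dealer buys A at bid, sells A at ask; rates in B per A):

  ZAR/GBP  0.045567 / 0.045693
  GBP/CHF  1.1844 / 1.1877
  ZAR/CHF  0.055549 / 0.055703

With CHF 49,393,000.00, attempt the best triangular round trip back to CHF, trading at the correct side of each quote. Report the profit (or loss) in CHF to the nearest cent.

Best loop CHF → GBP → ZAR → CHF:
CHF 49,393,000.00 ÷ 1.1877 (buy GBP at ask) = GBP 41,587,101.12
GBP 41,587,101.12 ÷ 0.045693 (buy ZAR at ask) = ZAR 910,141,621.69
ZAR 910,141,621.69 × 0.055549 (sell ZAR at bid) = CHF 50,557,456.94

Net profit: CHF 1,164,456.94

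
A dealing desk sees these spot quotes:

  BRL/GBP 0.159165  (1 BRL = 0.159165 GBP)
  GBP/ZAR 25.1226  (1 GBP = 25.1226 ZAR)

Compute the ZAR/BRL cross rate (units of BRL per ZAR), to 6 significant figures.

ZAR/BRL = 0.250085

1 ZAR ÷ 25.1226 = 0.0398048 GBP
0.0398048 GBP ÷ 0.159165 = 0.250085 BRL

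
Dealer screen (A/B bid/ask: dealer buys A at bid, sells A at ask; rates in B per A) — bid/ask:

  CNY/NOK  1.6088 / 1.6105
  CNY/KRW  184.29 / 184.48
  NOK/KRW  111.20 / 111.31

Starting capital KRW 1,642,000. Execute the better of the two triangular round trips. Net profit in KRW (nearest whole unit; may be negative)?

Net profit: KRW 46,029

Best loop KRW → NOK → CNY → KRW:
KRW 1,642,000 ÷ 111.31 (buy NOK at ask) = NOK 14,751.59
NOK 14,751.59 ÷ 1.6105 (buy CNY at ask) = CNY 9,159.64
CNY 9,159.64 × 184.29 (sell CNY at bid) = KRW 1,688,029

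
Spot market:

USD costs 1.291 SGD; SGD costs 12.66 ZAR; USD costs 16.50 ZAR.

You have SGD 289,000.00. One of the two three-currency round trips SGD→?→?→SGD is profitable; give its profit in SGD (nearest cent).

Profitable loop is SGD → USD → ZAR → SGD:
SGD 289,000.00 ÷ 1.291 = USD 223,857.47
USD 223,857.47 × 16.50 = ZAR 3,693,648.33
ZAR 3,693,648.33 ÷ 12.66 = SGD 291,757.37
Profit = SGD 291,757.37 − SGD 289,000.00

Profit: SGD 2,757.37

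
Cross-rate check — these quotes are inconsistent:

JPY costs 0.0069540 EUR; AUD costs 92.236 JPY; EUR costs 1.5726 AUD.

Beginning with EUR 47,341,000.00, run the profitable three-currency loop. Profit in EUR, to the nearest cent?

Profitable loop is EUR → AUD → JPY → EUR:
EUR 47,341,000.00 × 1.5726 = AUD 74,448,456.60
AUD 74,448,456.60 × 92.236 = JPY 6,866,827,843
JPY 6,866,827,843 × 0.0069540 = EUR 47,751,920.82
Profit = EUR 47,751,920.82 − EUR 47,341,000.00

Profit: EUR 410,920.82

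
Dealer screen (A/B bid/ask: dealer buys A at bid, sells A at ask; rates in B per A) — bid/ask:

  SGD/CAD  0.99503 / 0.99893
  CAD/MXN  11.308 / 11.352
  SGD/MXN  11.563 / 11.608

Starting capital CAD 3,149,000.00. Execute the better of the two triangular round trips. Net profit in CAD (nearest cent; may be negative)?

Best loop CAD → SGD → MXN → CAD:
CAD 3,149,000.00 ÷ 0.99893 (buy SGD at ask) = SGD 3,152,373.04
SGD 3,152,373.04 × 11.563 (sell SGD at bid) = MXN 36,450,889.45
MXN 36,450,889.45 ÷ 11.352 (buy CAD at ask) = CAD 3,210,966.30

Net profit: CAD 61,966.30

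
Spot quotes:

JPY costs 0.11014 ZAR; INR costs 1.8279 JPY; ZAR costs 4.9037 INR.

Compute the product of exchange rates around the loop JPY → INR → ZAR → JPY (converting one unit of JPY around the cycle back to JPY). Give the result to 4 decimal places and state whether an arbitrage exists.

1.0129 (arbitrage exists)

Around JPY → INR → ZAR → JPY: 1 ÷ 1.8279 ÷ 4.9037 ÷ 0.11014 = 1.012928
Product > 1; profitable direction is JPY → INR → ZAR → JPY.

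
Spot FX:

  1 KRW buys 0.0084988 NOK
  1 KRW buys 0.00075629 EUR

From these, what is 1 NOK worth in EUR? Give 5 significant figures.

NOK/EUR = 0.088988

1 NOK ÷ 0.0084988 = 117.664 KRW
117.664 KRW × 0.00075629 = 0.0889879 EUR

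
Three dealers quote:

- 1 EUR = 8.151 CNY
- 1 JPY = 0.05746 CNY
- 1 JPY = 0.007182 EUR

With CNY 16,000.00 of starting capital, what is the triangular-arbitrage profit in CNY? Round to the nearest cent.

Profit: CNY 300.87

Profitable loop is CNY → JPY → EUR → CNY:
CNY 16,000.00 ÷ 0.05746 = JPY 278,455
JPY 278,455 × 0.007182 = EUR 1,999.86
EUR 1,999.86 × 8.151 = CNY 16,300.87
Profit = CNY 16,300.87 − CNY 16,000.00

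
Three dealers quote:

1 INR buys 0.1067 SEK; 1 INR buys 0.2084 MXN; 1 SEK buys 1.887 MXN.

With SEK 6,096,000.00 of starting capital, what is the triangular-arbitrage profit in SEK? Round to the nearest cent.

Profit: SEK 213,665.75

Profitable loop is SEK → INR → MXN → SEK:
SEK 6,096,000.00 ÷ 0.1067 = INR 57,132,146.20
INR 57,132,146.20 × 0.2084 = MXN 11,906,339.27
MXN 11,906,339.27 ÷ 1.887 = SEK 6,309,665.75
Profit = SEK 6,309,665.75 − SEK 6,096,000.00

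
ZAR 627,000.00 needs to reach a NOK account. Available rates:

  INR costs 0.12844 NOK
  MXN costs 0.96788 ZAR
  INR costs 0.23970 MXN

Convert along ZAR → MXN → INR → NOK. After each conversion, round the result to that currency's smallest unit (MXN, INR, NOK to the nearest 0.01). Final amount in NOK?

NOK 347,118.92

ZAR 627,000.00 ÷ 0.96788 = MXN 647,807.58
MXN 647,807.58 ÷ 0.23970 = INR 2,702,576.47
INR 2,702,576.47 × 0.12844 = NOK 347,118.92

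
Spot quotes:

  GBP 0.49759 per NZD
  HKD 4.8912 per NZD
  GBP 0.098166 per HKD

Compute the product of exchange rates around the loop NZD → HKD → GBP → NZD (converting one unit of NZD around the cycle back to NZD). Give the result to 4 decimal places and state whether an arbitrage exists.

0.9650 (arbitrage exists)

Around NZD → HKD → GBP → NZD: 1 × 4.8912 × 0.098166 ÷ 0.49759 = 0.964950
Product < 1; profitable direction is NZD → GBP → HKD → NZD.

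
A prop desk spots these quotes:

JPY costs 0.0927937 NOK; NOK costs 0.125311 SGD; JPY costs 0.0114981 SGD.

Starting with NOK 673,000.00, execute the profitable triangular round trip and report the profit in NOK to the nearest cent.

Profit: NOK 7,607.41

Profitable loop is NOK → SGD → JPY → NOK:
NOK 673,000.00 × 0.125311 = SGD 84,334.30
SGD 84,334.30 ÷ 0.0114981 = JPY 7,334,629
JPY 7,334,629 × 0.0927937 = NOK 680,607.41
Profit = NOK 680,607.41 − NOK 673,000.00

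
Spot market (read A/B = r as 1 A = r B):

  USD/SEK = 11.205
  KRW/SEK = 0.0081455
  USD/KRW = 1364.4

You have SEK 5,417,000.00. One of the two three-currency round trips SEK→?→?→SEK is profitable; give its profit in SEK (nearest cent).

Profitable loop is SEK → KRW → USD → SEK:
SEK 5,417,000.00 ÷ 0.0081455 = KRW 665,029,771
KRW 665,029,771 ÷ 1364.4 = USD 487,415.55
USD 487,415.55 × 11.205 = SEK 5,461,491.19
Profit = SEK 5,461,491.19 − SEK 5,417,000.00

Profit: SEK 44,491.19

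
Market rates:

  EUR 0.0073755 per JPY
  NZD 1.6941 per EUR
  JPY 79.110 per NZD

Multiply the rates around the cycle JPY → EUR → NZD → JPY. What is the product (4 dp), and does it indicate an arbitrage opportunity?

Around JPY → EUR → NZD → JPY: 1 × 0.0073755 × 1.6941 × 79.110 = 0.988466
Product < 1; profitable direction is JPY → NZD → EUR → JPY.

0.9885 (arbitrage exists)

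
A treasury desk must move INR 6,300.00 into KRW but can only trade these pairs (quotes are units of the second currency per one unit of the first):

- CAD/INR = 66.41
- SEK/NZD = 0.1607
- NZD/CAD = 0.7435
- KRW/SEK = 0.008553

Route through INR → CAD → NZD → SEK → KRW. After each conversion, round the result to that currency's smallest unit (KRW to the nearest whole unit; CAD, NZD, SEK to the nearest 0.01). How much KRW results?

KRW 92,836

INR 6,300.00 ÷ 66.41 = CAD 94.87
CAD 94.87 ÷ 0.7435 = NZD 127.60
NZD 127.60 ÷ 0.1607 = SEK 794.03
SEK 794.03 ÷ 0.008553 = KRW 92,836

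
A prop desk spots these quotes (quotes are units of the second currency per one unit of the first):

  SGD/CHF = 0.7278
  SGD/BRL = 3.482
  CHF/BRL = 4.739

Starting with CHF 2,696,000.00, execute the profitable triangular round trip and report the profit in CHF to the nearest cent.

Profit: CHF 25,760.42

Profitable loop is CHF → SGD → BRL → CHF:
CHF 2,696,000.00 ÷ 0.7278 = SGD 3,704,314.37
SGD 3,704,314.37 × 3.482 = BRL 12,898,422.64
BRL 12,898,422.64 ÷ 4.739 = CHF 2,721,760.42
Profit = CHF 2,721,760.42 − CHF 2,696,000.00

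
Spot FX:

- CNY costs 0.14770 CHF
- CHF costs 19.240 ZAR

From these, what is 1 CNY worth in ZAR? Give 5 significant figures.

CNY/ZAR = 2.8417

1 CNY × 0.14770 = 0.1477 CHF
0.1477 CHF × 19.240 = 2.84175 ZAR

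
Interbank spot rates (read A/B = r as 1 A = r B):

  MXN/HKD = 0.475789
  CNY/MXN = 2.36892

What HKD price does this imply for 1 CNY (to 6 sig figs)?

1 CNY × 2.36892 = 2.36892 MXN
2.36892 MXN × 0.475789 = 1.12711 HKD

CNY/HKD = 1.12711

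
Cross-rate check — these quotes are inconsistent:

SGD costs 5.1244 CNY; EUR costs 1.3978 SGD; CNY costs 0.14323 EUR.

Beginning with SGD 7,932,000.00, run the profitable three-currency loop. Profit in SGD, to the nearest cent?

Profit: SGD 205,757.73

Profitable loop is SGD → CNY → EUR → SGD:
SGD 7,932,000.00 × 5.1244 = CNY 40,646,740.80
CNY 40,646,740.80 × 0.14323 = EUR 5,821,832.68
EUR 5,821,832.68 × 1.3978 = SGD 8,137,757.73
Profit = SGD 8,137,757.73 − SGD 7,932,000.00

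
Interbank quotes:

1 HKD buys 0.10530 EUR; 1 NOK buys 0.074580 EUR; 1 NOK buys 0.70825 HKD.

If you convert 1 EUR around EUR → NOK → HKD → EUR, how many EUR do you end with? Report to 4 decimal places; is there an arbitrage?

1.0000 (no arbitrage)

Around EUR → NOK → HKD → EUR: 1 ÷ 0.074580 × 0.70825 × 0.10530 = 0.999983
Product ≈ 1 (deviation 0.002%, within rounding noise).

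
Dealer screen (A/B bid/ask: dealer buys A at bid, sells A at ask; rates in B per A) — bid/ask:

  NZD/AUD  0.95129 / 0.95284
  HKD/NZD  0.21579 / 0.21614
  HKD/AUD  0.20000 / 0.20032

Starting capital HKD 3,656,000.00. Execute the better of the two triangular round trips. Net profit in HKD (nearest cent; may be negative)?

Best loop HKD → NZD → AUD → HKD:
HKD 3,656,000.00 × 0.21579 (sell HKD at bid) = NZD 788,928.24
NZD 788,928.24 × 0.95129 (sell NZD at bid) = AUD 750,499.55
AUD 750,499.55 ÷ 0.20032 (buy HKD at ask) = HKD 3,746,503.32

Net profit: HKD 90,503.32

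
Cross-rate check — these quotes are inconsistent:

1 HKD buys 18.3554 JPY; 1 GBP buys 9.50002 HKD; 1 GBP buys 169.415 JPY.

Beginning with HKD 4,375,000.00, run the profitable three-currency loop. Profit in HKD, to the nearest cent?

Profit: HKD 128,130.88

Profitable loop is HKD → JPY → GBP → HKD:
HKD 4,375,000.00 × 18.3554 = JPY 80,304,875
JPY 80,304,875 ÷ 169.415 = GBP 474,012.78
GBP 474,012.78 × 9.50002 = HKD 4,503,130.88
Profit = HKD 4,503,130.88 − HKD 4,375,000.00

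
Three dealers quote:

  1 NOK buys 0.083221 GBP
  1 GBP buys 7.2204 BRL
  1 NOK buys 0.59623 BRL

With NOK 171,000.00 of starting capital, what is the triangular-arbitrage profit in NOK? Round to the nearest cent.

Profitable loop is NOK → GBP → BRL → NOK:
NOK 171,000.00 × 0.083221 = GBP 14,230.79
GBP 14,230.79 × 7.2204 = BRL 102,752.00
BRL 102,752.00 ÷ 0.59623 = NOK 172,336.18
Profit = NOK 172,336.18 − NOK 171,000.00

Profit: NOK 1,336.18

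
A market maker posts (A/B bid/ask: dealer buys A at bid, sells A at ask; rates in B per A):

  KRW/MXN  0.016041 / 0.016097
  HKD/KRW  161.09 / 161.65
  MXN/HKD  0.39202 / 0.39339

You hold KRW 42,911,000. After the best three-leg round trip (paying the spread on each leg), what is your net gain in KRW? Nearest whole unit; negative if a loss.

Best loop KRW → MXN → HKD → KRW:
KRW 42,911,000 × 0.016041 (sell KRW at bid) = MXN 688,335.35
MXN 688,335.35 × 0.39202 (sell MXN at bid) = HKD 269,841.22
HKD 269,841.22 × 161.09 (sell HKD at bid) = KRW 43,468,723

Net profit: KRW 557,723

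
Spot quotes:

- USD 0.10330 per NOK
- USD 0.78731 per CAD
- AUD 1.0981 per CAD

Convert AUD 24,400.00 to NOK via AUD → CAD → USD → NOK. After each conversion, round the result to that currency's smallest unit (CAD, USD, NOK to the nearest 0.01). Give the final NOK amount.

AUD 24,400.00 ÷ 1.0981 = CAD 22,220.20
CAD 22,220.20 × 0.78731 = USD 17,494.19
USD 17,494.19 ÷ 0.10330 = NOK 169,353.24

NOK 169,353.24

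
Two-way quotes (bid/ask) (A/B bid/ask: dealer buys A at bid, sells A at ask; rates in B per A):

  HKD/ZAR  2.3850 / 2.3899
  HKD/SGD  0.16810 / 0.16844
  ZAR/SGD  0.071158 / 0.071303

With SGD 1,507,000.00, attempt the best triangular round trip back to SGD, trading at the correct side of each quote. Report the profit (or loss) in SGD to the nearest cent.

Net profit: SGD 11,378.82

Best loop SGD → HKD → ZAR → SGD:
SGD 1,507,000.00 ÷ 0.16844 (buy HKD at ask) = HKD 8,946,805.98
HKD 8,946,805.98 × 2.3850 (sell HKD at bid) = ZAR 21,338,132.27
ZAR 21,338,132.27 × 0.071158 (sell ZAR at bid) = SGD 1,518,378.82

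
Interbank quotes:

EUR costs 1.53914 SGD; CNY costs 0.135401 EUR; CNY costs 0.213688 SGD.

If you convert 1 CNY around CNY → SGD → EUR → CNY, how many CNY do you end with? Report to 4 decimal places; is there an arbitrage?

Around CNY → SGD → EUR → CNY: 1 × 0.213688 ÷ 1.53914 ÷ 0.135401 = 1.025369
Product > 1; profitable direction is CNY → SGD → EUR → CNY.

1.0254 (arbitrage exists)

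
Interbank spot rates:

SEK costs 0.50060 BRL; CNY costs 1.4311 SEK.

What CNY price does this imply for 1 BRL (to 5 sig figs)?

BRL/CNY = 1.3959

1 BRL ÷ 0.50060 = 1.9976 SEK
1.9976 SEK ÷ 1.4311 = 1.39585 CNY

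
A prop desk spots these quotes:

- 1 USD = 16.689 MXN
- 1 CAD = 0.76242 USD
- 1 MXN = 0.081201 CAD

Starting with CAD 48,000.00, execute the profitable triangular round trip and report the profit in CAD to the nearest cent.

Profitable loop is CAD → USD → MXN → CAD:
CAD 48,000.00 × 0.76242 = USD 36,596.16
USD 36,596.16 × 16.689 = MXN 610,753.31
MXN 610,753.31 × 0.081201 = CAD 49,593.78
Profit = CAD 49,593.78 − CAD 48,000.00

Profit: CAD 1,593.78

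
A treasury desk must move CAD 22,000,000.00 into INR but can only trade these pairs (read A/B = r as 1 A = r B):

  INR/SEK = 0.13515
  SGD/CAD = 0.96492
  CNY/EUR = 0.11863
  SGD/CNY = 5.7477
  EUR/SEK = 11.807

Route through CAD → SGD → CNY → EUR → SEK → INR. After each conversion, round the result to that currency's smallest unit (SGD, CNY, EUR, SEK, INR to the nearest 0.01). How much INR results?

INR 1,358,136,772.77

CAD 22,000,000.00 ÷ 0.96492 = SGD 22,799,817.60
SGD 22,799,817.60 × 5.7477 = CNY 131,046,511.62
CNY 131,046,511.62 × 0.11863 = EUR 15,546,047.67
EUR 15,546,047.67 × 11.807 = SEK 183,552,184.84
SEK 183,552,184.84 ÷ 0.13515 = INR 1,358,136,772.77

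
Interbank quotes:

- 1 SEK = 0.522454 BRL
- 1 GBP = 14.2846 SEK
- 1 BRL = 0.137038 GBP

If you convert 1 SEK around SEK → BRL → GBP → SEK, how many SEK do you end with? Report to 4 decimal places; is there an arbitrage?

1.0227 (arbitrage exists)

Around SEK → BRL → GBP → SEK: 1 × 0.522454 × 0.137038 × 14.2846 = 1.022721
Product > 1; profitable direction is SEK → BRL → GBP → SEK.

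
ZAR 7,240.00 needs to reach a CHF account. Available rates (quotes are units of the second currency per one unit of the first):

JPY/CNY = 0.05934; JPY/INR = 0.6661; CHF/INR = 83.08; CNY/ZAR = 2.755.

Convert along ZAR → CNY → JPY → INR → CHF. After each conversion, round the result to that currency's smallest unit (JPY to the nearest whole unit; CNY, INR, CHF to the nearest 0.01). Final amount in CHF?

CHF 355.07

ZAR 7,240.00 ÷ 2.755 = CNY 2,627.95
CNY 2,627.95 ÷ 0.05934 = JPY 44,286
JPY 44,286 × 0.6661 = INR 29,498.90
INR 29,498.90 ÷ 83.08 = CHF 355.07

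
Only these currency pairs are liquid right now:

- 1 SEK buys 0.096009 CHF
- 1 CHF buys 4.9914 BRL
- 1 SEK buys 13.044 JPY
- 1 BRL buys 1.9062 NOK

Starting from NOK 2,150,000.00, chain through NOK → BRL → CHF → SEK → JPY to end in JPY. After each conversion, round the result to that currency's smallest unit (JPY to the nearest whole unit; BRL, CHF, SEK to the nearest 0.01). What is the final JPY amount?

JPY 30,700,571

NOK 2,150,000.00 ÷ 1.9062 = BRL 1,127,898.44
BRL 1,127,898.44 ÷ 4.9914 = CHF 225,968.35
CHF 225,968.35 ÷ 0.096009 = SEK 2,353,616.33
SEK 2,353,616.33 × 13.044 = JPY 30,700,571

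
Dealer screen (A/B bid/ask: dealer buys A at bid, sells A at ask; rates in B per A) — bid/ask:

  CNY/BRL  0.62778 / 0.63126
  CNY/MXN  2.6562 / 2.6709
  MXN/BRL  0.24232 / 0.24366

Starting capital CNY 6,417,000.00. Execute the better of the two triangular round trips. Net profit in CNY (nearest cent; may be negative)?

Net profit: CNY 125,953.01

Best loop CNY → MXN → BRL → CNY:
CNY 6,417,000.00 × 2.6562 (sell CNY at bid) = MXN 17,044,835.40
MXN 17,044,835.40 × 0.24232 (sell MXN at bid) = BRL 4,130,304.51
BRL 4,130,304.51 ÷ 0.63126 (buy CNY at ask) = CNY 6,542,953.01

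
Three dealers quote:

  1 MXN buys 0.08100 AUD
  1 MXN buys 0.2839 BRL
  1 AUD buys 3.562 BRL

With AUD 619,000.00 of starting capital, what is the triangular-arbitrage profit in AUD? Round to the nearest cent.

Profitable loop is AUD → BRL → MXN → AUD:
AUD 619,000.00 × 3.562 = BRL 2,204,878.00
BRL 2,204,878.00 ÷ 0.2839 = MXN 7,766,389.57
MXN 7,766,389.57 × 0.08100 = AUD 629,077.56
Profit = AUD 629,077.56 − AUD 619,000.00

Profit: AUD 10,077.56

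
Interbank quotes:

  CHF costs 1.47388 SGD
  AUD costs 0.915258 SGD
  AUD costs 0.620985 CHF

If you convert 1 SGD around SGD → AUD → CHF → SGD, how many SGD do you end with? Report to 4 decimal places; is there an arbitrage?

Around SGD → AUD → CHF → SGD: 1 ÷ 0.915258 × 0.620985 × 1.47388 = 0.999999
Product ≈ 1 (deviation 0.000%, within rounding noise).

1.0000 (no arbitrage)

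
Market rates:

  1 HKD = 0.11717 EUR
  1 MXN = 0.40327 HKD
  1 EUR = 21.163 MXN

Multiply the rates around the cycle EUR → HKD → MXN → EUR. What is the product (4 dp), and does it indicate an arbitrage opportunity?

1.0000 (no arbitrage)

Around EUR → HKD → MXN → EUR: 1 ÷ 0.11717 ÷ 0.40327 ÷ 21.163 = 1.000024
Product ≈ 1 (deviation 0.002%, within rounding noise).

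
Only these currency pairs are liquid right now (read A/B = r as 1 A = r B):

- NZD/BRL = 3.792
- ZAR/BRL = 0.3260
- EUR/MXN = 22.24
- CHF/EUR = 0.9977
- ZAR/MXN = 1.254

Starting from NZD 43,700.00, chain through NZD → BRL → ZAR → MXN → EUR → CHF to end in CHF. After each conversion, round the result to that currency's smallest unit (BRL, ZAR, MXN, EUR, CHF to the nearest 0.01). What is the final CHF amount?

CHF 28,727.31

NZD 43,700.00 × 3.792 = BRL 165,710.40
BRL 165,710.40 ÷ 0.3260 = ZAR 508,314.11
ZAR 508,314.11 × 1.254 = MXN 637,425.89
MXN 637,425.89 ÷ 22.24 = EUR 28,661.24
EUR 28,661.24 ÷ 0.9977 = CHF 28,727.31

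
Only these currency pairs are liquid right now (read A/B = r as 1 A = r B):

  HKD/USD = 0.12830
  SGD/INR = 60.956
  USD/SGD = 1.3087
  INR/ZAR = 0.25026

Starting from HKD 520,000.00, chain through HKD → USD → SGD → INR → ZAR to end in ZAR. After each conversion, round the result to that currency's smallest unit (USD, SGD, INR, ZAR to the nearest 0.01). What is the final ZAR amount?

ZAR 1,331,919.59

HKD 520,000.00 × 0.12830 = USD 66,716.00
USD 66,716.00 × 1.3087 = SGD 87,311.23
SGD 87,311.23 × 60.956 = INR 5,322,143.34
INR 5,322,143.34 × 0.25026 = ZAR 1,331,919.59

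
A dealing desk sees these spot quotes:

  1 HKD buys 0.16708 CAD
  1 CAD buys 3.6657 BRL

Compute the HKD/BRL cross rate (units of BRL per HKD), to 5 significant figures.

1 HKD × 0.16708 = 0.16708 CAD
0.16708 CAD × 3.6657 = 0.612465 BRL

HKD/BRL = 0.61247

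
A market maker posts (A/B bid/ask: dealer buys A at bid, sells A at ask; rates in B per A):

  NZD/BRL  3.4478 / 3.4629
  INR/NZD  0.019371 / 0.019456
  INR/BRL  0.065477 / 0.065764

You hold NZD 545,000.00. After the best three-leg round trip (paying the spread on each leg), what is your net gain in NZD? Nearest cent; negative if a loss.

Net profit: NZD 8,480.58

Best loop NZD → BRL → INR → NZD:
NZD 545,000.00 × 3.4478 (sell NZD at bid) = BRL 1,879,051.00
BRL 1,879,051.00 ÷ 0.065764 (buy INR at ask) = INR 28,572,638.53
INR 28,572,638.53 × 0.019371 (sell INR at bid) = NZD 553,480.58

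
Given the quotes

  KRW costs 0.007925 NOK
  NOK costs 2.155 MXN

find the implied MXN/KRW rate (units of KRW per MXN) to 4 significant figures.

1 MXN ÷ 2.155 = 0.464037 NOK
0.464037 NOK ÷ 0.007925 = 58.5536 KRW

MXN/KRW = 58.55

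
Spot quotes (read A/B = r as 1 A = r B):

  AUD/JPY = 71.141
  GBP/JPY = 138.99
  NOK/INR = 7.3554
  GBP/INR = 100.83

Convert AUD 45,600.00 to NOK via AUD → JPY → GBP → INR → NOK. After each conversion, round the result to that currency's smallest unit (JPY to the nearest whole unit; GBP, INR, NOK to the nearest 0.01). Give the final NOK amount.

NOK 319,951.90

AUD 45,600.00 × 71.141 = JPY 3,244,030
JPY 3,244,030 ÷ 138.99 = GBP 23,340.02
GBP 23,340.02 × 100.83 = INR 2,353,374.22
INR 2,353,374.22 ÷ 7.3554 = NOK 319,951.90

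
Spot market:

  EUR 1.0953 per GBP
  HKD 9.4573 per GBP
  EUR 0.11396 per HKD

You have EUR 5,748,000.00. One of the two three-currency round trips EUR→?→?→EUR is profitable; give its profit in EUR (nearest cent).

Profitable loop is EUR → HKD → GBP → EUR:
EUR 5,748,000.00 ÷ 0.11396 = HKD 50,438,750.44
HKD 50,438,750.44 ÷ 9.4573 = GBP 5,333,313.99
GBP 5,333,313.99 × 1.0953 = EUR 5,841,578.82
Profit = EUR 5,841,578.82 − EUR 5,748,000.00

Profit: EUR 93,578.82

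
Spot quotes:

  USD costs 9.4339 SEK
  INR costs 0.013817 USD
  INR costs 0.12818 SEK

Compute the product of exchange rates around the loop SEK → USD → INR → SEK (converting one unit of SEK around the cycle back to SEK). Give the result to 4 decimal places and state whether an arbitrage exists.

0.9834 (arbitrage exists)

Around SEK → USD → INR → SEK: 1 ÷ 9.4339 ÷ 0.013817 × 0.12818 = 0.983366
Product < 1; profitable direction is SEK → INR → USD → SEK.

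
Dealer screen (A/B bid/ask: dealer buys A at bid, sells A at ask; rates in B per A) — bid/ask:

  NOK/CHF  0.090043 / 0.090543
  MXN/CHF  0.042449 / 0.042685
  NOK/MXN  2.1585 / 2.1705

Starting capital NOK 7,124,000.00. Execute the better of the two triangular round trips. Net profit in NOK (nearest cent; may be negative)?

Best loop NOK → MXN → CHF → NOK:
NOK 7,124,000.00 × 2.1585 (sell NOK at bid) = MXN 15,377,154.00
MXN 15,377,154.00 × 0.042449 (sell MXN at bid) = CHF 652,744.81
CHF 652,744.81 ÷ 0.090543 (buy NOK at ask) = NOK 7,209,224.46

Net profit: NOK 85,224.46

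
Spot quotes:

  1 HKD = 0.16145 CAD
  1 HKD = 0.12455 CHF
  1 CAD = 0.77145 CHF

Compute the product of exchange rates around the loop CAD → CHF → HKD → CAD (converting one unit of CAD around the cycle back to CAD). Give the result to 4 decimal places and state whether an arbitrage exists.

1.0000 (no arbitrage)

Around CAD → CHF → HKD → CAD: 1 × 0.77145 ÷ 0.12455 × 0.16145 = 1.000005
Product ≈ 1 (deviation 0.000%, within rounding noise).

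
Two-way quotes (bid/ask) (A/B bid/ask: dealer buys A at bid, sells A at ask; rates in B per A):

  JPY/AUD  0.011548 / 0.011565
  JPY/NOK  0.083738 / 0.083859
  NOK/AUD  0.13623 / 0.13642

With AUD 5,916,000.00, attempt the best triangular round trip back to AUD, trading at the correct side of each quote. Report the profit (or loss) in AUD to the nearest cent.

Net profit: AUD 55,826.97

Best loop AUD → NOK → JPY → AUD:
AUD 5,916,000.00 ÷ 0.13642 (buy NOK at ask) = NOK 43,366,075.36
NOK 43,366,075.36 ÷ 0.083859 (buy JPY at ask) = JPY 517,130,843
JPY 517,130,843 × 0.011548 (sell JPY at bid) = AUD 5,971,826.97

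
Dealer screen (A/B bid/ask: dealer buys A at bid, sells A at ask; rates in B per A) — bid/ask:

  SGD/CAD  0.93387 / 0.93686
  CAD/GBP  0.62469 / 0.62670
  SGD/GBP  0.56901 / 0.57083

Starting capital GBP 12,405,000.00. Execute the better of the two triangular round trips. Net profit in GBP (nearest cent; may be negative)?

Net profit: GBP 272,714.21

Best loop GBP → SGD → CAD → GBP:
GBP 12,405,000.00 ÷ 0.57083 (buy SGD at ask) = SGD 21,731,513.76
SGD 21,731,513.76 × 0.93387 (sell SGD at bid) = CAD 20,294,408.76
CAD 20,294,408.76 × 0.62469 (sell CAD at bid) = GBP 12,677,714.21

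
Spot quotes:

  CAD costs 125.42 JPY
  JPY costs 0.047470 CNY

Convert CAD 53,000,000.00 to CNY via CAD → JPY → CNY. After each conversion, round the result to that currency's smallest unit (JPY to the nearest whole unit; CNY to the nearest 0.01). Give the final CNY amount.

CNY 315,545,432.20

CAD 53,000,000.00 × 125.42 = JPY 6,647,260,000
JPY 6,647,260,000 × 0.047470 = CNY 315,545,432.20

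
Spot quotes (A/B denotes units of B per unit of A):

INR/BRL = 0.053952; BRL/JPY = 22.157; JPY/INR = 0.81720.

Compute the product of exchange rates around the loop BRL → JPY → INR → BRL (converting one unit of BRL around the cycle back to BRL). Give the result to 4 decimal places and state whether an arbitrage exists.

0.9769 (arbitrage exists)

Around BRL → JPY → INR → BRL: 1 × 22.157 × 0.81720 × 0.053952 = 0.976893
Product < 1; profitable direction is BRL → INR → JPY → BRL.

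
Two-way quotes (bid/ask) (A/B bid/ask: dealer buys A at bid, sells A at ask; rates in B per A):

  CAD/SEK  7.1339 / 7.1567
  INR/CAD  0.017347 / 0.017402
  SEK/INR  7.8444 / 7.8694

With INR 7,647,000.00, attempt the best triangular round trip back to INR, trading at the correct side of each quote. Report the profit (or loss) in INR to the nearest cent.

Best loop INR → SEK → CAD → INR:
INR 7,647,000.00 ÷ 7.8694 (buy SEK at ask) = SEK 971,738.63
SEK 971,738.63 ÷ 7.1567 (buy CAD at ask) = CAD 135,780.27
CAD 135,780.27 ÷ 0.017402 (buy INR at ask) = INR 7,802,566.74

Net profit: INR 155,566.74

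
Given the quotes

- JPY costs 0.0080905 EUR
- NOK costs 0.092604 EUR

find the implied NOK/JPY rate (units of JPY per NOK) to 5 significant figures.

NOK/JPY = 11.446

1 NOK × 0.092604 = 0.092604 EUR
0.092604 EUR ÷ 0.0080905 = 11.446 JPY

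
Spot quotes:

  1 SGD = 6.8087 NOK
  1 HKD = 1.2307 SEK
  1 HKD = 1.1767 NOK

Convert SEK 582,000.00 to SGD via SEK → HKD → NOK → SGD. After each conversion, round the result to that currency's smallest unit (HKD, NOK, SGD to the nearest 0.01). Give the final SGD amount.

SGD 81,728.28

SEK 582,000.00 ÷ 1.2307 = HKD 472,901.60
HKD 472,901.60 × 1.1767 = NOK 556,463.31
NOK 556,463.31 ÷ 6.8087 = SGD 81,728.28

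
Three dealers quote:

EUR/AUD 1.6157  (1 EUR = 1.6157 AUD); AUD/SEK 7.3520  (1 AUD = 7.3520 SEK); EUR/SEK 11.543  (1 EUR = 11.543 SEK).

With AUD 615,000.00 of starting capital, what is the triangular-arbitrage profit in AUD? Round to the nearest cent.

Profit: AUD 17,881.85

Profitable loop is AUD → SEK → EUR → AUD:
AUD 615,000.00 × 7.3520 = SEK 4,521,480.00
SEK 4,521,480.00 ÷ 11.543 = EUR 391,707.53
EUR 391,707.53 × 1.6157 = AUD 632,881.85
Profit = AUD 632,881.85 − AUD 615,000.00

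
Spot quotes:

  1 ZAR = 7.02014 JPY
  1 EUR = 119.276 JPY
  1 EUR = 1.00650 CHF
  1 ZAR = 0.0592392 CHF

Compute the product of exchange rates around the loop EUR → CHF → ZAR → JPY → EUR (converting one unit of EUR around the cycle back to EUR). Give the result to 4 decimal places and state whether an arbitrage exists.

1.0000 (no arbitrage)

Around EUR → CHF → ZAR → JPY → EUR: 1 × 1.00650 ÷ 0.0592392 × 7.02014 ÷ 119.276 = 0.999994
Product ≈ 1 (deviation 0.001%, within rounding noise).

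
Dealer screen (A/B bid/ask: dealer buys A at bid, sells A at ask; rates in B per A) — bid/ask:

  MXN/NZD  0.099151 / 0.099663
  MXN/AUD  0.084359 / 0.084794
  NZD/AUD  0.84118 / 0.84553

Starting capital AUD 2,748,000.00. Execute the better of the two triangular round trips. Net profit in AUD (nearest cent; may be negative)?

Best loop AUD → NZD → MXN → AUD:
AUD 2,748,000.00 ÷ 0.84553 (buy NZD at ask) = NZD 3,250,032.52
NZD 3,250,032.52 ÷ 0.099663 (buy MXN at ask) = MXN 32,610,221.69
MXN 32,610,221.69 × 0.084359 (sell MXN at bid) = AUD 2,750,965.69

Net profit: AUD 2,965.69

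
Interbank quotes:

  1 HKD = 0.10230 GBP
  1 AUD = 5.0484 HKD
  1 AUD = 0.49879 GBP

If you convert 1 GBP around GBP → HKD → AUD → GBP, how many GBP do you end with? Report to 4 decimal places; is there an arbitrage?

0.9658 (arbitrage exists)

Around GBP → HKD → AUD → GBP: 1 ÷ 0.10230 ÷ 5.0484 × 0.49879 = 0.965803
Product < 1; profitable direction is GBP → AUD → HKD → GBP.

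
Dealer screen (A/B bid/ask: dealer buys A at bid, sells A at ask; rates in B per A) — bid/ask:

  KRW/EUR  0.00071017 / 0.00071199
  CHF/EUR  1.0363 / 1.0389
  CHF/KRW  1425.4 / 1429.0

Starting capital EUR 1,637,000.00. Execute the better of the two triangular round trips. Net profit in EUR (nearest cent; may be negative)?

Net profit: EUR 30,354.92

Best loop EUR → KRW → CHF → EUR:
EUR 1,637,000.00 ÷ 0.00071199 (buy KRW at ask) = KRW 2,299,189,595
KRW 2,299,189,595 ÷ 1429.0 (buy CHF at ask) = CHF 1,608,950.03
CHF 1,608,950.03 × 1.0363 (sell CHF at bid) = EUR 1,667,354.92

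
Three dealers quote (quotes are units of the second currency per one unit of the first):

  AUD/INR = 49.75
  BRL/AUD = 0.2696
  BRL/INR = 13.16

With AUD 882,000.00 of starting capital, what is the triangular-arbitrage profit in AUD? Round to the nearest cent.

Profitable loop is AUD → INR → BRL → AUD:
AUD 882,000.00 × 49.75 = INR 43,879,500.00
INR 43,879,500.00 ÷ 13.16 = BRL 3,334,308.51
BRL 3,334,308.51 × 0.2696 = AUD 898,929.57
Profit = AUD 898,929.57 − AUD 882,000.00

Profit: AUD 16,929.57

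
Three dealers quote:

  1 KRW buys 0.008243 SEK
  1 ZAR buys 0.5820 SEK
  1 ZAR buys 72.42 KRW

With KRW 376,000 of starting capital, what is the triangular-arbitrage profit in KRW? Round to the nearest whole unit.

Profitable loop is KRW → SEK → ZAR → KRW:
KRW 376,000 × 0.008243 = SEK 3,099.37
SEK 3,099.37 ÷ 0.5820 = ZAR 5,325.37
ZAR 5,325.37 × 72.42 = KRW 385,664
Profit = KRW 385,664 − KRW 376,000

Profit: KRW 9,664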